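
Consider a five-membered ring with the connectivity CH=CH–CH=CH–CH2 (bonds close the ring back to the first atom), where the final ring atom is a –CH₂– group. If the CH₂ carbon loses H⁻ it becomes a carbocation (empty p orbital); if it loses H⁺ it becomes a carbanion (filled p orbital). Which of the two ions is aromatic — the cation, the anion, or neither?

The anion

In either ion the ring is fully conjugated: every atom, including the new sp² carbon, supplies a p orbital.
Cation: 2 × 2 + 0 = 4 π electrons → 4(1), antiaromatic.
Anion: 2 × 2 + 2 = 6 π electrons → 4(1)+2, aromatic.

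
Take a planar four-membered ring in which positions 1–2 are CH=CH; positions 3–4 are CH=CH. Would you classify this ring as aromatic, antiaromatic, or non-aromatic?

Antiaromatic

The p orbitals form a continuous loop: the double-bond atoms are sp², each contributing one p electron. The ring is fully conjugated.
Adding the contributions, 2 × 2 = 4 from the 2 double-bond units.
With 4 = 4·1 π electrons, Hückel's rule classifies the planar ring as antiaromatic.
This is cyclobutadiene.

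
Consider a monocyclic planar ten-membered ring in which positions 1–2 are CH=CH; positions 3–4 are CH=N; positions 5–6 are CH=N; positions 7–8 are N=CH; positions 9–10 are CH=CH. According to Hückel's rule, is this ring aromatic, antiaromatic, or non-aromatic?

Check conjugation: each doubly-bonded ring atom is sp² with one p-orbital electron; each =N– nitrogen is pyridine-type (lone pair in the sp² plane, one electron in the p orbital) — every position has a p orbital, so the cyclic π system is continuous.
π-electron count: 5 × 2 = 10 from the 5 double-bond units.
10 = 4(2) + 2, which satisfies Hückel's 4n+2 rule.

Aromatic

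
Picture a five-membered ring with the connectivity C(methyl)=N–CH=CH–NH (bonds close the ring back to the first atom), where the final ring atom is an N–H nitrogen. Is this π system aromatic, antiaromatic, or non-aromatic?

Every ring atom contributes a p orbital perpendicular to the ring (every atom in a ring double bond is sp² and brings one electron to the p orbital; the doubly-bonded nitrogens are pyridine-type — their lone pairs lie in the ring plane, leaving one electron in the p orbital; the pyrrole-type nitrogen donates its lone pair from the p orbital), so the π system is cyclic and fully conjugated.
π-electron count: 2 × 2 = 4 from the double-bond units + 2 from the NH atom = 6.
With 6 π electrons (n = 1), the Hückel 4n+2 condition holds.

Aromatic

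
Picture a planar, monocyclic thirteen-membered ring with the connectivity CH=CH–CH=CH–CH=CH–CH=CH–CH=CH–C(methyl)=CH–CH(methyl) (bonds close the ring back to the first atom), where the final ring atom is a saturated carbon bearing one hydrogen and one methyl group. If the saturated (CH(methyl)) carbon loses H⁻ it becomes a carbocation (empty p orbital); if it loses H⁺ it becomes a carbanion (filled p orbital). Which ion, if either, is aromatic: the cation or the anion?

In either ion the ring is fully conjugated: every atom, including the new sp² carbon, supplies a p orbital.
Cation: 6 × 2 + 0 = 12 π electrons → 4(3), antiaromatic.
Anion: 6 × 2 + 2 = 14 π electrons → 4(3)+2, aromatic.

The anion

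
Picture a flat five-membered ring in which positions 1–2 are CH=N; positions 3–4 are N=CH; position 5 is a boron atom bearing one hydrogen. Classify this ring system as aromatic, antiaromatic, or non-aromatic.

Antiaromatic

Every ring atom contributes a p orbital perpendicular to the ring (each doubly-bonded ring atom is sp² with one p-orbital electron; each =N– nitrogen is pyridine-type (lone pair in the sp² plane, one electron in the p orbital); the boron has an empty p orbital), so the π system is cyclic and fully conjugated.
Counting π electrons: 2 × 2 = 4 from the double-bond units + 0 from the BH atom = 4.
A 4n π count (4, n = 1) in a planar conjugated ring means antiaromatic.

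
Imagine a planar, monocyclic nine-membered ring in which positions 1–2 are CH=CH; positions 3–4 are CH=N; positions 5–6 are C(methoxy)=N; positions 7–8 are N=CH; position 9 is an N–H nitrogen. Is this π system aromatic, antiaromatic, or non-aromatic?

Aromatic

All ring atoms are sp² and supply a p orbital to the ring (the double-bond atoms are sp², each contributing one p electron; the doubly-bonded nitrogens are pyridine-type — their lone pairs lie in the ring plane, leaving one electron in the p orbital; the pyrrole-type nitrogen donates its lone pair from the p orbital); the conjugation is uninterrupted.
Adding the contributions, 4 × 2 = 8 from the double-bond units + 2 from the NH atom = 10.
Since 10 = 4·2 + 2, the ring meets the 4n+2 criterion.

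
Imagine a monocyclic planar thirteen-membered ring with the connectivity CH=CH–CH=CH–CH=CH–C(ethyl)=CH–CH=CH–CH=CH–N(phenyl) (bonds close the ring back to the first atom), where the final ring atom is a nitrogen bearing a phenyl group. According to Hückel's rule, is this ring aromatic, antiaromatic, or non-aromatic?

Aromatic

Check conjugation: every atom in a ring double bond is sp² and brings one electron to the p orbital; the pyrrole-type nitrogen donates its lone pair from the p orbital — every position has a p orbital, so the cyclic π system is continuous.
Adding the contributions, 6 × 2 = 12 from the double-bond units + 2 from the N(phenyl) atom = 14.
That gives a 4n+2 count (14, n = 3).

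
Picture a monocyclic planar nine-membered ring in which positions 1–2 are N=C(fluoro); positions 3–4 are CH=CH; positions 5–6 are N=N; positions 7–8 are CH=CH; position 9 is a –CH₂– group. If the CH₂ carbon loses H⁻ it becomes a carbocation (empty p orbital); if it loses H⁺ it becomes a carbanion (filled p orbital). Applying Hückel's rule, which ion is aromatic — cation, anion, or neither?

Both ions have a continuous loop of p orbitals — each ring atom is sp².
Cation: 4 × 2 + 0 = 8 π electrons → 4(2), antiaromatic.
Anion: 4 × 2 + 2 = 10 π electrons → 4(2)+2, aromatic.

The anion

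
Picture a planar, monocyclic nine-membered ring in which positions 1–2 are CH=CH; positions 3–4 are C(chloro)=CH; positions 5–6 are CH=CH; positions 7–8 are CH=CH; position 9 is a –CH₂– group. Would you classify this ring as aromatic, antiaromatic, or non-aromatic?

Because the tetrahedral CH₂ carbon is sp³ and has no p orbital in the ring π system at the CH2 position, the π system cannot extend all the way around the ring.
A ring that is not fully conjugated cannot be aromatic or antiaromatic regardless of its π-electron count.

Non-aromatic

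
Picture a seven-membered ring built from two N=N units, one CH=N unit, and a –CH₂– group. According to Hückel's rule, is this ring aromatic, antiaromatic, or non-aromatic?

The CH2 position has four σ bonds — the tetrahedral CH₂ carbon is sp³ and has no p orbital in the ring π system — so the cyclic conjugation is interrupted.
Broken conjugation rules out both aromaticity and antiaromaticity.

Non-aromatic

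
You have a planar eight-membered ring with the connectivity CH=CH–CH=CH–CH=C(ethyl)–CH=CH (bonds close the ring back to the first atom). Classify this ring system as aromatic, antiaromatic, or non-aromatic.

The p orbitals form a continuous loop: the double-bond atoms are sp², each contributing one p electron. The ring is fully conjugated.
Adding the contributions, 4 × 2 = 8 from the 4 double-bond units.
A 4n π count (8, n = 2) in a planar conjugated ring means antiaromatic.

Antiaromatic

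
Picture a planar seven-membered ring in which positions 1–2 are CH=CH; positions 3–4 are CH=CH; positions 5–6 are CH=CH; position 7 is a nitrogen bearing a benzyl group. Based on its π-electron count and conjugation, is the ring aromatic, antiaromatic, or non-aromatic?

Every ring atom contributes a p orbital perpendicular to the ring (each doubly-bonded ring atom is sp² with one p-orbital electron; the pyrrole-type nitrogen donates its lone pair from the p orbital), so the π system is cyclic and fully conjugated.
π-electron count: 3 × 2 = 6 from the double-bond units + 2 from the N(benzyl) atom = 8.
With 8 = 4·2 π electrons, Hückel's rule classifies the planar ring as antiaromatic.

Antiaromatic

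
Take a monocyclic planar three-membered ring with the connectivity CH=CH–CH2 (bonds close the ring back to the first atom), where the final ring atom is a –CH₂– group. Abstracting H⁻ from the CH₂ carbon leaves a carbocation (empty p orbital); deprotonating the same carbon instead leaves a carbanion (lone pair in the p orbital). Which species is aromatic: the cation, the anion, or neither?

The cation

Once that carbon is sp², every ring atom has a p orbital and both ions are fully conjugated.
Cation: 1 × 2 + 0 = 2 π electrons → 4(0)+2, aromatic.
Anion: 1 × 2 + 2 = 4 π electrons → 4(1), antiaromatic.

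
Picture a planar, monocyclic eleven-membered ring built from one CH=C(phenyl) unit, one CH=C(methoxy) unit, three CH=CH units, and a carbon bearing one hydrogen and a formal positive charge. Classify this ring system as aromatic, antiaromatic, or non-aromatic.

Aromatic

The p orbitals form a continuous loop: each doubly-bonded ring atom is sp² with one p-orbital electron; the carbocation has an empty p orbital. The ring is fully conjugated.
Adding the contributions, 5 × 2 = 10 from the double-bond units + 0 from the CH(+) atom = 10.
That gives a 4n+2 count (10, n = 2).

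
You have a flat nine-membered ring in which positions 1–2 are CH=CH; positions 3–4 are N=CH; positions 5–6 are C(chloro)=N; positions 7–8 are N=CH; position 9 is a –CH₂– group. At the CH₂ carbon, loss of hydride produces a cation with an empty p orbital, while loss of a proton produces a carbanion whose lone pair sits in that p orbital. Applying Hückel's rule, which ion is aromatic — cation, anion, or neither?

The anion

Both ions have a continuous loop of p orbitals — each ring atom is sp².
Cation: 4 × 2 + 0 = 8 π electrons → 4(2), antiaromatic.
Anion: 4 × 2 + 2 = 10 π electrons → 4(2)+2, aromatic.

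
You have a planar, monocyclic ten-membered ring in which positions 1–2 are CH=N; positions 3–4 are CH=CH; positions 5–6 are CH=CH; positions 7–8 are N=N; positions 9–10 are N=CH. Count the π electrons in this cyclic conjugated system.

10

Check conjugation: the double-bond atoms are sp², each contributing one p electron; each =N– nitrogen is pyridine-type (lone pair in the sp² plane, one electron in the p orbital) — every position has a p orbital, so the cyclic π system is continuous.
Adding the contributions, 5 × 2 = 10 from the 5 double-bond units.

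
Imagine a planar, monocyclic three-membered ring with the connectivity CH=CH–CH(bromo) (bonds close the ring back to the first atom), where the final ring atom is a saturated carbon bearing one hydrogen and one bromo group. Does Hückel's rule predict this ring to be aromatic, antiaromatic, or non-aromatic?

Non-aromatic

The CH(bromo) carbon is saturated: that saturated carbon is sp³ and has no p orbital in the ring π system. Conjugation is not continuous around the ring.
Broken conjugation rules out both aromaticity and antiaromaticity.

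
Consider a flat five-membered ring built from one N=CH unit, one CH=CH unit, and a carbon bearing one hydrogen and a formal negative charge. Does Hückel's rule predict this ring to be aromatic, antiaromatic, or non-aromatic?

Check conjugation: every atom in a ring double bond is sp² and brings one electron to the p orbital; each sp² =N– keeps its lone pair in-plane and puts one electron into the π system; the carbanion's lone pair occupies the p orbital — every position has a p orbital, so the cyclic π system is continuous.
π-electron count: 2 × 2 = 4 from the double-bond units + 2 from the CH(-) atom = 6.
That gives a 4n+2 count (6, n = 1).

Aromatic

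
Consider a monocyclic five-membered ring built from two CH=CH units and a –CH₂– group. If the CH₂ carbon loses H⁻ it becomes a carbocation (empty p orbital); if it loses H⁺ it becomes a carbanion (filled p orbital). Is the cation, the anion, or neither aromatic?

The anion

Both ions have a continuous loop of p orbitals — each ring atom is sp².
Cation: 2 × 2 + 0 = 4 π electrons → 4(1), antiaromatic.
Anion: 2 × 2 + 2 = 6 π electrons → 4(1)+2, aromatic.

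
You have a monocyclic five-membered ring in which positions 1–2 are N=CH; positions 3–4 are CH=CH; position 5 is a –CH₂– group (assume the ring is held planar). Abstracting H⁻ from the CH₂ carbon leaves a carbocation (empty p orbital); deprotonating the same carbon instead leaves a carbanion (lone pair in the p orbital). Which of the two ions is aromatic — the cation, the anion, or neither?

The anion

In both ions every ring atom is sp² and contributes a p orbital, so both rings are fully conjugated.
Cation: 2 × 2 + 0 = 4 π electrons → 4(1), antiaromatic.
Anion: 2 × 2 + 2 = 6 π electrons → 4(1)+2, aromatic.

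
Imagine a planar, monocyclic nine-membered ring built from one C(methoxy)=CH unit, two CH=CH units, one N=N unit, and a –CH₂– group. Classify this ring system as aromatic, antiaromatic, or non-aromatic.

Non-aromatic

The CH2 carbon is saturated: the tetrahedral CH₂ carbon is sp³ and has no p orbital in the ring π system. Conjugation is not continuous around the ring.
Without a continuous loop of overlapping p orbitals the Hückel electron count never comes into play.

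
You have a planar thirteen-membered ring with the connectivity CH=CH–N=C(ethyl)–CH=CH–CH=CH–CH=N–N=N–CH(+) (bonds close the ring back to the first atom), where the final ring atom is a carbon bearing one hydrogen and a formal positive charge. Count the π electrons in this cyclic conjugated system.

12

All ring atoms are sp² and supply a p orbital to the ring (the double-bond atoms are sp², each contributing one p electron; each sp² =N– keeps its lone pair in-plane and puts one electron into the π system; the carbocation has an empty p orbital); the conjugation is uninterrupted.
Counting π electrons: 6 × 2 = 12 from the double-bond units + 0 from the CH(+) atom = 12.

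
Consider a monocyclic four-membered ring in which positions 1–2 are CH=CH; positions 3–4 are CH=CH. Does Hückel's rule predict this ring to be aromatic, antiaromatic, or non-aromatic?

Antiaromatic

Every ring atom contributes a p orbital perpendicular to the ring (each doubly-bonded ring atom is sp² with one p-orbital electron), so the π system is cyclic and fully conjugated.
Counting π electrons: 2 × 2 = 4 from the 2 double-bond units.
With 4 = 4·1 π electrons, Hückel's rule classifies the planar ring as antiaromatic.
(The species described is cyclobutadiene.)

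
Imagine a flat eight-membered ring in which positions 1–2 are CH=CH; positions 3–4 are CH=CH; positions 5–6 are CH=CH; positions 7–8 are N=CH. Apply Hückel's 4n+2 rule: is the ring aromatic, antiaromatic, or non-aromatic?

Antiaromatic

Check conjugation: each doubly-bonded ring atom is sp² with one p-orbital electron; each sp² =N– keeps its lone pair in-plane and puts one electron into the π system — every position has a p orbital, so the cyclic π system is continuous.
Tallying contributions gives 4 × 2 = 8 from the 4 double-bond units.
8 is a 4n count (n = 2), so the planar conjugated ring is antiaromatic.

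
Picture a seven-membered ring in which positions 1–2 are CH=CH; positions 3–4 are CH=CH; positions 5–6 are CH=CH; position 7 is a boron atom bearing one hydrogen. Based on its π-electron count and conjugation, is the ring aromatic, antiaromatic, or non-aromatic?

All ring atoms are sp² and supply a p orbital to the ring (every atom in a ring double bond is sp² and brings one electron to the p orbital; the boron has an empty p orbital); the conjugation is uninterrupted.
Tallying contributions gives 3 × 2 = 6 from the double-bond units + 0 from the BH atom = 6.
6 = 4(1) + 2, which satisfies Hückel's 4n+2 rule.

Aromatic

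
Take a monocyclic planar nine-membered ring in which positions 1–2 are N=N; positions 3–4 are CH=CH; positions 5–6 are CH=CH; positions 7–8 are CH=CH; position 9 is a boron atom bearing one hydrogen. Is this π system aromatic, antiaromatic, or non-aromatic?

Every ring atom contributes a p orbital perpendicular to the ring (the double-bond atoms are sp², each contributing one p electron; the doubly-bonded nitrogens are pyridine-type — their lone pairs lie in the ring plane, leaving one electron in the p orbital; the boron has an empty p orbital), so the π system is cyclic and fully conjugated.
Tallying contributions gives 4 × 2 = 8 from the double-bond units + 0 from the BH atom = 8.
8 = 4(2); a planar, fully conjugated 4n system is antiaromatic.

Antiaromatic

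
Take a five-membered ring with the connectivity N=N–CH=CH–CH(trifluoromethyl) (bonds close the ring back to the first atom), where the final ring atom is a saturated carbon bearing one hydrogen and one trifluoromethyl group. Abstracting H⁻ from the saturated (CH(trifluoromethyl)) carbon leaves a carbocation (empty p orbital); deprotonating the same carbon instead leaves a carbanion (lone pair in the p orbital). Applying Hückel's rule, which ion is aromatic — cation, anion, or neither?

The anion

In either ion the ring is fully conjugated: every atom, including the new sp² carbon, supplies a p orbital.
Cation: 2 × 2 + 0 = 4 π electrons → 4(1), antiaromatic.
Anion: 2 × 2 + 2 = 6 π electrons → 4(1)+2, aromatic.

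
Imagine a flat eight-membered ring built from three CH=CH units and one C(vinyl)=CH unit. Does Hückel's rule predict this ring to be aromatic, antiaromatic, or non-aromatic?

Check conjugation: every atom in a ring double bond is sp² and brings one electron to the p orbital — every position has a p orbital, so the cyclic π system is continuous.
Adding the contributions, 4 × 2 = 8 from the 4 double-bond units.
A 4n π count (8, n = 2) in a planar conjugated ring means antiaromatic.

Antiaromatic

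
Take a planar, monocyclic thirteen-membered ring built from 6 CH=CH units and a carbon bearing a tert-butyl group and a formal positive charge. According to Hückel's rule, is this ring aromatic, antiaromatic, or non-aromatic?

Antiaromatic

All ring atoms are sp² and supply a p orbital to the ring (every atom in a ring double bond is sp² and brings one electron to the p orbital; the carbocation has an empty p orbital); the conjugation is uninterrupted.
π-electron count: 6 × 2 = 12 from the double-bond units + 0 from the C(tert-butyl)(+) atom = 12.
12 = 4(3); a planar, fully conjugated 4n system is antiaromatic.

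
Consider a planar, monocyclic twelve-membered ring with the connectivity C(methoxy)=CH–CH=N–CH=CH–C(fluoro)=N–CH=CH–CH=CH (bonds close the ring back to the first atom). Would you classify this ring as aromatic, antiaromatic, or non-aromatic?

Antiaromatic

Check conjugation: each doubly-bonded ring atom is sp² with one p-orbital electron; each =N– nitrogen is pyridine-type (lone pair in the sp² plane, one electron in the p orbital) — every position has a p orbital, so the cyclic π system is continuous.
π-electron count: 6 × 2 = 12 from the 6 double-bond units.
12 = 4(3); a planar, fully conjugated 4n system is antiaromatic.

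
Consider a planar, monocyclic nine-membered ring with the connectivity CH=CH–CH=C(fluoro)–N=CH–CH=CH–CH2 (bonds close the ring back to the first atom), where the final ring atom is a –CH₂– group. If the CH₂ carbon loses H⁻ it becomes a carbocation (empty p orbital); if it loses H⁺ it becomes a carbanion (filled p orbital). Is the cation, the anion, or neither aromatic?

In both ions every ring atom is sp² and contributes a p orbital, so both rings are fully conjugated.
Cation: 4 × 2 + 0 = 8 π electrons → 4(2), antiaromatic.
Anion: 4 × 2 + 2 = 10 π electrons → 4(2)+2, aromatic.

The anion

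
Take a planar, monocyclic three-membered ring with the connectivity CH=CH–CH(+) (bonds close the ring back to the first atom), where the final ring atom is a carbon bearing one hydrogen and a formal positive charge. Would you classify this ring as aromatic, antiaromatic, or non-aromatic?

The p orbitals form a continuous loop: each doubly-bonded ring atom is sp² with one p-orbital electron; the carbocation has an empty p orbital. The ring is fully conjugated.
Adding the contributions, 1 × 2 = 2 from the double-bond unit + 0 from the CH(+) atom = 2.
That gives a 4n+2 count (2, n = 0).
(This ring is the cyclopropenyl cation.)

Aromatic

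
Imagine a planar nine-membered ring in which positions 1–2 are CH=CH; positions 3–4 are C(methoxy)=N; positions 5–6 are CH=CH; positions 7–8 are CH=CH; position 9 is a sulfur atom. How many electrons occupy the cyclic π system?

10

The p orbitals form a continuous loop: the double-bond atoms are sp², each contributing one p electron; each sp² =N– keeps its lone pair in-plane and puts one electron into the π system; the sulfur donates one lone pair from its p orbital. The ring is fully conjugated.
Adding the contributions, 4 × 2 = 8 from the double-bond units + 2 from the S atom = 10.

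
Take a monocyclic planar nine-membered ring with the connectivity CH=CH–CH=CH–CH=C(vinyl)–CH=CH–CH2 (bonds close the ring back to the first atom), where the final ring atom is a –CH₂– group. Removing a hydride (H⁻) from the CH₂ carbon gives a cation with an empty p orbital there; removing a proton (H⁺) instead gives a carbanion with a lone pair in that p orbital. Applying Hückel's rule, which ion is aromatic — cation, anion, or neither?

The anion

In both ions every ring atom is sp² and contributes a p orbital, so both rings are fully conjugated.
Cation: 4 × 2 + 0 = 8 π electrons → 4(2), antiaromatic.
Anion: 4 × 2 + 2 = 10 π electrons → 4(2)+2, aromatic.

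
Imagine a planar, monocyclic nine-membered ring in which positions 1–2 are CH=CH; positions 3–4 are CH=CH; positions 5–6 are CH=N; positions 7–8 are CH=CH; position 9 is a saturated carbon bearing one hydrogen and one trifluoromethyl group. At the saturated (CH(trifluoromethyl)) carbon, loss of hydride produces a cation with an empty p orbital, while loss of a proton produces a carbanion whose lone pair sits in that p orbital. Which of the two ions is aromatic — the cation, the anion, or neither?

The anion

Once that carbon is sp², every ring atom has a p orbital and both ions are fully conjugated.
Cation: 4 × 2 + 0 = 8 π electrons → 4(2), antiaromatic.
Anion: 4 × 2 + 2 = 10 π electrons → 4(2)+2, aromatic.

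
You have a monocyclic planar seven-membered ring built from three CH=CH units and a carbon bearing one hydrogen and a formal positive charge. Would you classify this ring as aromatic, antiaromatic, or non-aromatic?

The p orbitals form a continuous loop: each doubly-bonded ring atom is sp² with one p-orbital electron; the carbocation has an empty p orbital. The ring is fully conjugated.
π-electron count: 3 × 2 = 6 from the double-bond units + 0 from the CH(+) atom = 6.
With 6 π electrons (n = 1), the Hückel 4n+2 condition holds.
(This ring is the tropylium cation.)

Aromatic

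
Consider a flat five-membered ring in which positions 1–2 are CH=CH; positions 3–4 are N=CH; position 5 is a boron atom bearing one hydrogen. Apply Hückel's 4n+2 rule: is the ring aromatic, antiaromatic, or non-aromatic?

Antiaromatic

Every ring atom contributes a p orbital perpendicular to the ring (each doubly-bonded ring atom is sp² with one p-orbital electron; each sp² =N– keeps its lone pair in-plane and puts one electron into the π system; the boron has an empty p orbital), so the π system is cyclic and fully conjugated.
Adding the contributions, 2 × 2 = 4 from the double-bond units + 0 from the BH atom = 4.
4 = 4(1); a planar, fully conjugated 4n system is antiaromatic.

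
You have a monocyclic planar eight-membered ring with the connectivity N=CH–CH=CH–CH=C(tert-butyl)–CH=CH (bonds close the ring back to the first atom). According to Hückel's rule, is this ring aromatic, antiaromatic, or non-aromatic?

Antiaromatic

The p orbitals form a continuous loop: each doubly-bonded ring atom is sp² with one p-orbital electron; each =N– nitrogen is pyridine-type (lone pair in the sp² plane, one electron in the p orbital). The ring is fully conjugated.
Counting π electrons: 4 × 2 = 8 from the 4 double-bond units.
A 4n π count (8, n = 2) in a planar conjugated ring means antiaromatic.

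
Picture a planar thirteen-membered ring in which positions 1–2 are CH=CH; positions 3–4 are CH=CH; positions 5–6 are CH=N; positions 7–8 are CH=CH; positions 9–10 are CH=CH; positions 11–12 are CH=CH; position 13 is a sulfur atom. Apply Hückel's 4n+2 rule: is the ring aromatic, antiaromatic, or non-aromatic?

Aromatic

The p orbitals form a continuous loop: the double-bond atoms are sp², each contributing one p electron; each =N– nitrogen is pyridine-type (lone pair in the sp² plane, one electron in the p orbital); the sulfur donates one lone pair from its p orbital. The ring is fully conjugated.
π-electron count: 6 × 2 = 12 from the double-bond units + 2 from the S atom = 14.
Since 14 = 4·3 + 2, the ring meets the 4n+2 criterion.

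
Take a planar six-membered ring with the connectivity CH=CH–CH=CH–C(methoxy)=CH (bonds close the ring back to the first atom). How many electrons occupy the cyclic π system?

All ring atoms are sp² and supply a p orbital to the ring (the double-bond atoms are sp², each contributing one p electron); the conjugation is uninterrupted.
Counting π electrons: 3 × 2 = 6 from the 3 double-bond units.

6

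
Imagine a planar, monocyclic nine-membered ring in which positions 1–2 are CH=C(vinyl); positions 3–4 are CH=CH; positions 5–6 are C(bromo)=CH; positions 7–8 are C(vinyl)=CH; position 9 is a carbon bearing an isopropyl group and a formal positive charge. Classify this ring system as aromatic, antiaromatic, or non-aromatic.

Check conjugation: each doubly-bonded ring atom is sp² with one p-orbital electron; the carbocation has an empty p orbital — every position has a p orbital, so the cyclic π system is continuous.
π-electron count: 4 × 2 = 8 from the double-bond units + 0 from the C(isopropyl)(+) atom = 8.
8 = 4(2); a planar, fully conjugated 4n system is antiaromatic.

Antiaromatic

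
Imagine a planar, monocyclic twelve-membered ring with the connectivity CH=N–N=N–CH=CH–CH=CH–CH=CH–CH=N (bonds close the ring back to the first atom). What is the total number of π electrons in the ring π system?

12

All ring atoms are sp² and supply a p orbital to the ring (each doubly-bonded ring atom is sp² with one p-orbital electron; each sp² =N– keeps its lone pair in-plane and puts one electron into the π system); the conjugation is uninterrupted.
Counting π electrons: 6 × 2 = 12 from the 6 double-bond units.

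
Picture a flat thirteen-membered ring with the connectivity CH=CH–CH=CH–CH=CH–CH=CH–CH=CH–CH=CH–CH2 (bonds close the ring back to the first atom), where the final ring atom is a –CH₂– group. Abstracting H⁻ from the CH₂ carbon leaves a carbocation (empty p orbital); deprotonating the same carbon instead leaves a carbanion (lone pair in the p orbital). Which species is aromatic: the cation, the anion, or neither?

The anion

Once that carbon is sp², every ring atom has a p orbital and both ions are fully conjugated.
Cation: 6 × 2 + 0 = 12 π electrons → 4(3), antiaromatic.
Anion: 6 × 2 + 2 = 14 π electrons → 4(3)+2, aromatic.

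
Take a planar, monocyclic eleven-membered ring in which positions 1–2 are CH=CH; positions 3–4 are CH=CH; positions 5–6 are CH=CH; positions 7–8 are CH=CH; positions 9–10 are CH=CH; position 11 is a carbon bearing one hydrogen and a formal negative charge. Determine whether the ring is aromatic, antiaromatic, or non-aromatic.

All ring atoms are sp² and supply a p orbital to the ring (each doubly-bonded ring atom is sp² with one p-orbital electron; the carbanion's lone pair occupies the p orbital); the conjugation is uninterrupted.
Tallying contributions gives 5 × 2 = 10 from the double-bond units + 2 from the CH(-) atom = 12.
With 12 = 4·3 π electrons, Hückel's rule classifies the planar ring as antiaromatic.

Antiaromatic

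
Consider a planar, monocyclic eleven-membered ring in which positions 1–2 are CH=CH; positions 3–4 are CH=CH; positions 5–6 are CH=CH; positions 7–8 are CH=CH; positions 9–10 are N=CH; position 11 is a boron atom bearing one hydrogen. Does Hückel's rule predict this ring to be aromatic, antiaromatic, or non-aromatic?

Aromatic

Check conjugation: the double-bond atoms are sp², each contributing one p electron; the doubly-bonded nitrogens are pyridine-type — their lone pairs lie in the ring plane, leaving one electron in the p orbital; the boron has an empty p orbital — every position has a p orbital, so the cyclic π system is continuous.
π-electron count: 5 × 2 = 10 from the double-bond units + 0 from the BH atom = 10.
Since 10 = 4·2 + 2, the ring meets the 4n+2 criterion.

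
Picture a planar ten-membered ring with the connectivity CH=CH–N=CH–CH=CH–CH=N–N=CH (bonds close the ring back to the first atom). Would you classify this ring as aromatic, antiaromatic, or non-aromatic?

Aromatic

Every ring atom contributes a p orbital perpendicular to the ring (every atom in a ring double bond is sp² and brings one electron to the p orbital; the doubly-bonded nitrogens are pyridine-type — their lone pairs lie in the ring plane, leaving one electron in the p orbital), so the π system is cyclic and fully conjugated.
Adding the contributions, 5 × 2 = 10 from the 5 double-bond units.
10 = 4(2) + 2, which satisfies Hückel's 4n+2 rule.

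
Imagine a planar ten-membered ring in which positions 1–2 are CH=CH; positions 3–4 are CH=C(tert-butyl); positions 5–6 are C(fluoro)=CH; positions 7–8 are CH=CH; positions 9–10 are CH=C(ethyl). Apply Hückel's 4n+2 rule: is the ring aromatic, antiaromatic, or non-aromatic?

Aromatic

All ring atoms are sp² and supply a p orbital to the ring (every atom in a ring double bond is sp² and brings one electron to the p orbital); the conjugation is uninterrupted.
Counting π electrons: 5 × 2 = 10 from the 5 double-bond units.
With 10 π electrons (n = 2), the Hückel 4n+2 condition holds.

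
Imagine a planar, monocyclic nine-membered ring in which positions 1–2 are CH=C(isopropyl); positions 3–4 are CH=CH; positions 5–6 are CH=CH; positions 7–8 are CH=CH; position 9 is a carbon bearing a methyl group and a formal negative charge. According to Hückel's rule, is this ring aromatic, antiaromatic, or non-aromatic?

Check conjugation: each doubly-bonded ring atom is sp² with one p-orbital electron; the carbanion's lone pair occupies the p orbital — every position has a p orbital, so the cyclic π system is continuous.
π-electron count: 4 × 2 = 8 from the double-bond units + 2 from the C(methyl)(-) atom = 10.
10 = 4(2) + 2, which satisfies Hückel's 4n+2 rule.

Aromatic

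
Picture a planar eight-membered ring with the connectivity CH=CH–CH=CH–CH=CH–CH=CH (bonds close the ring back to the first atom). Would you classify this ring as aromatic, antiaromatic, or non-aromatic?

Check conjugation: each doubly-bonded ring atom is sp² with one p-orbital electron — every position has a p orbital, so the cyclic π system is continuous.
Adding the contributions, 4 × 2 = 8 from the 4 double-bond units.
With 8 = 4·2 π electrons, Hückel's rule classifies the planar ring as antiaromatic.

Antiaromatic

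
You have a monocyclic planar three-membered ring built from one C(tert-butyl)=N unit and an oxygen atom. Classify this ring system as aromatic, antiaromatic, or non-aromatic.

All ring atoms are sp² and supply a p orbital to the ring (each doubly-bonded ring atom is sp² with one p-orbital electron; the doubly-bonded nitrogens are pyridine-type — their lone pairs lie in the ring plane, leaving one electron in the p orbital; the oxygen donates one lone pair from its p orbital); the conjugation is uninterrupted.
Counting π electrons: 1 × 2 = 2 from the double-bond unit + 2 from the O atom = 4.
4 = 4(1); a planar, fully conjugated 4n system is antiaromatic.

Antiaromatic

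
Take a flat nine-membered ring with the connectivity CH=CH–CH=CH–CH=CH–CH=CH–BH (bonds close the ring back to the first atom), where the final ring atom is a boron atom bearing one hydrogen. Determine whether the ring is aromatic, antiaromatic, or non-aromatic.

Every ring atom contributes a p orbital perpendicular to the ring (each doubly-bonded ring atom is sp² with one p-orbital electron; the boron has an empty p orbital), so the π system is cyclic and fully conjugated.
Counting π electrons: 4 × 2 = 8 from the double-bond units + 0 from the BH atom = 8.
8 is a 4n count (n = 2), so the planar conjugated ring is antiaromatic.

Antiaromatic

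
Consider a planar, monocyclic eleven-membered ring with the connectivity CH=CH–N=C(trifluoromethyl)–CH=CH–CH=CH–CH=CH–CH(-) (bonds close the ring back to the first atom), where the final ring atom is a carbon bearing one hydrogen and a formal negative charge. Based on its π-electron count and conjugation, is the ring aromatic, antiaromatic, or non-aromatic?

All ring atoms are sp² and supply a p orbital to the ring (the double-bond atoms are sp², each contributing one p electron; each sp² =N– keeps its lone pair in-plane and puts one electron into the π system; the carbanion's lone pair occupies the p orbital); the conjugation is uninterrupted.
Counting π electrons: 5 × 2 = 10 from the double-bond units + 2 from the CH(-) atom = 12.
12 = 4(3); a planar, fully conjugated 4n system is antiaromatic.

Antiaromatic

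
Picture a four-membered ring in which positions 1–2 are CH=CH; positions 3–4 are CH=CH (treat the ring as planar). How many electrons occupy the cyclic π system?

4

The p orbitals form a continuous loop: the double-bond atoms are sp², each contributing one p electron. The ring is fully conjugated.
Counting π electrons: 2 × 2 = 4 from the 2 double-bond units.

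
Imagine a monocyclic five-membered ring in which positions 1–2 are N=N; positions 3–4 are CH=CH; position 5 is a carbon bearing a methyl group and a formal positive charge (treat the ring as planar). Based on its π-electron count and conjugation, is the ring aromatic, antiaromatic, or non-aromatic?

All ring atoms are sp² and supply a p orbital to the ring (the double-bond atoms are sp², each contributing one p electron; each =N– nitrogen is pyridine-type (lone pair in the sp² plane, one electron in the p orbital); the carbocation has an empty p orbital); the conjugation is uninterrupted.
π-electron count: 2 × 2 = 4 from the double-bond units + 0 from the C(methyl)(+) atom = 4.
With 4 = 4·1 π electrons, Hückel's rule classifies the planar ring as antiaromatic.

Antiaromatic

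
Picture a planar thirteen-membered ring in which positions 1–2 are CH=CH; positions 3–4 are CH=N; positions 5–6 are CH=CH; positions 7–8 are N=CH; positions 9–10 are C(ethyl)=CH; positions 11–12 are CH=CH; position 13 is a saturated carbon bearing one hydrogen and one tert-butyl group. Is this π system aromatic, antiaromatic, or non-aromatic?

Non-aromatic

Because that saturated carbon is sp³ and has no p orbital in the ring π system at the CH(tert-butyl) position, the π system cannot extend all the way around the ring.
Broken conjugation rules out both aromaticity and antiaromaticity.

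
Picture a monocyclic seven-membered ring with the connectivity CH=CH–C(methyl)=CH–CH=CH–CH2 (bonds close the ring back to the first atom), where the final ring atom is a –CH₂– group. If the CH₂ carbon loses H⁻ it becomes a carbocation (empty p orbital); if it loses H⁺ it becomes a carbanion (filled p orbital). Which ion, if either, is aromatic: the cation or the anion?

The cation

Both ions have a continuous loop of p orbitals — each ring atom is sp².
Cation: 3 × 2 + 0 = 6 π electrons → 4(1)+2, aromatic.
Anion: 3 × 2 + 2 = 8 π electrons → 4(2), antiaromatic.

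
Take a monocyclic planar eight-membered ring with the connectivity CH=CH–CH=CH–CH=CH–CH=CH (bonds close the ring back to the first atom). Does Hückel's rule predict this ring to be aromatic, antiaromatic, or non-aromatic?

Antiaromatic

The p orbitals form a continuous loop: every atom in a ring double bond is sp² and brings one electron to the p orbital. The ring is fully conjugated.
Adding the contributions, 4 × 2 = 8 from the 4 double-bond units.
8 is a 4n count (n = 2), so the planar conjugated ring is antiaromatic.
(This ring is cyclooctatetraene.)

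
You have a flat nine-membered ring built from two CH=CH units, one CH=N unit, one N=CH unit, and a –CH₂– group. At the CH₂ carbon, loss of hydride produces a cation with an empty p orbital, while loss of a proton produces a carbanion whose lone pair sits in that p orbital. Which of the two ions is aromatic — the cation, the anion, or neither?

Both ions have a continuous loop of p orbitals — each ring atom is sp².
Cation: 4 × 2 + 0 = 8 π electrons → 4(2), antiaromatic.
Anion: 4 × 2 + 2 = 10 π electrons → 4(2)+2, aromatic.

The anion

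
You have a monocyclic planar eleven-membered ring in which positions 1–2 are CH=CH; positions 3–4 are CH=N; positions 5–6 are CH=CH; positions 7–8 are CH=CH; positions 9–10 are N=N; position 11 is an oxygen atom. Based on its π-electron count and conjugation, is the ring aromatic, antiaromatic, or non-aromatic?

Antiaromatic

Every ring atom contributes a p orbital perpendicular to the ring (every atom in a ring double bond is sp² and brings one electron to the p orbital; each =N– nitrogen is pyridine-type (lone pair in the sp² plane, one electron in the p orbital); the oxygen donates one lone pair from its p orbital), so the π system is cyclic and fully conjugated.
π-electron count: 5 × 2 = 10 from the double-bond units + 2 from the O atom = 12.
A 4n π count (12, n = 3) in a planar conjugated ring means antiaromatic.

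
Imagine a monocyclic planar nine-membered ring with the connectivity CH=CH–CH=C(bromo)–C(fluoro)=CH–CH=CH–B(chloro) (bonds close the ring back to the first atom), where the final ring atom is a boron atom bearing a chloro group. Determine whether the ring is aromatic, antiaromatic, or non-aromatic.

Antiaromatic

Check conjugation: the double-bond atoms are sp², each contributing one p electron; the boron has an empty p orbital — every position has a p orbital, so the cyclic π system is continuous.
π-electron count: 4 × 2 = 8 from the double-bond units + 0 from the B(chloro) atom = 8.
With 8 = 4·2 π electrons, Hückel's rule classifies the planar ring as antiaromatic.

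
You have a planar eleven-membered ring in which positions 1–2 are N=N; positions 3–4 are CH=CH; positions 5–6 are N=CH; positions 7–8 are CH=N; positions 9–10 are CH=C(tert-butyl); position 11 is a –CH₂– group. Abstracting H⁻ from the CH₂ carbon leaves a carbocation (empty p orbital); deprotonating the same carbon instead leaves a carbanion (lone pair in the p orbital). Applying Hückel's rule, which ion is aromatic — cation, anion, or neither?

Once that carbon is sp², every ring atom has a p orbital and both ions are fully conjugated.
Cation: 5 × 2 + 0 = 10 π electrons → 4(2)+2, aromatic.
Anion: 5 × 2 + 2 = 12 π electrons → 4(3), antiaromatic.

The cation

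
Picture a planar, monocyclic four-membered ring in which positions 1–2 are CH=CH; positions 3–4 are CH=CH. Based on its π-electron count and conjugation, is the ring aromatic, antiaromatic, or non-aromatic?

The p orbitals form a continuous loop: each doubly-bonded ring atom is sp² with one p-orbital electron. The ring is fully conjugated.
Counting π electrons: 2 × 2 = 4 from the 2 double-bond units.
A 4n π count (4, n = 1) in a planar conjugated ring means antiaromatic.
(This ring is cyclobutadiene.)

Antiaromatic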